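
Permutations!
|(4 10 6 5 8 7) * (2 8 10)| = |(2 8 7 4)(5 10 6)| = 12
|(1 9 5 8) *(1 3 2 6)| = |(1 9 5 8 3 2 6)| = 7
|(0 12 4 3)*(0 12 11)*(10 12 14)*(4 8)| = 6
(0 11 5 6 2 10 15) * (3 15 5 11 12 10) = (0 12 10 5 6 2 3 15) = [12, 1, 3, 15, 4, 6, 2, 7, 8, 9, 5, 11, 10, 13, 14, 0]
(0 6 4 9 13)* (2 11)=(0 6 4 9 13)(2 11)=[6, 1, 11, 3, 9, 5, 4, 7, 8, 13, 10, 2, 12, 0]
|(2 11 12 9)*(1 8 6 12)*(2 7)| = 8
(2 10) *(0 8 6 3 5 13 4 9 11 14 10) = (0 8 6 3 5 13 4 9 11 14 10 2) = [8, 1, 0, 5, 9, 13, 3, 7, 6, 11, 2, 14, 12, 4, 10]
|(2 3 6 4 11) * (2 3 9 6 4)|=3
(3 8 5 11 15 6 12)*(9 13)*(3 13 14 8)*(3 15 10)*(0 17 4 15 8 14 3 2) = (0 17 4 15 6 12 13 9 3 8 5 11 10 2) = [17, 1, 0, 8, 15, 11, 12, 7, 5, 3, 2, 10, 13, 9, 14, 6, 16, 4]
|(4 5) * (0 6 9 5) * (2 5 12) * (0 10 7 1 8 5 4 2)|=28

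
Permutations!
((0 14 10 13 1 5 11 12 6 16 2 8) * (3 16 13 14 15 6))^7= (0 12 6 16 1 8 11 15 3 13 2 5)(10 14)= [12, 8, 5, 13, 4, 0, 16, 7, 11, 9, 14, 15, 6, 2, 10, 3, 1]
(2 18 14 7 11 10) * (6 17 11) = (2 18 14 7 6 17 11 10) = [0, 1, 18, 3, 4, 5, 17, 6, 8, 9, 2, 10, 12, 13, 7, 15, 16, 11, 14]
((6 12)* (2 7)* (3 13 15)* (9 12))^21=(15)(2 7)=[0, 1, 7, 3, 4, 5, 6, 2, 8, 9, 10, 11, 12, 13, 14, 15]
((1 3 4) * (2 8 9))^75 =[0, 1, 2, 3, 4, 5, 6, 7, 8, 9] =(9)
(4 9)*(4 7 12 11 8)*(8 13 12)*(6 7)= (4 9 6 7 8)(11 13 12)= [0, 1, 2, 3, 9, 5, 7, 8, 4, 6, 10, 13, 11, 12]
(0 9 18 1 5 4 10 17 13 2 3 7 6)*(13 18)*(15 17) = (0 9 13 2 3 7 6)(1 5 4 10 15 17 18) = [9, 5, 3, 7, 10, 4, 0, 6, 8, 13, 15, 11, 12, 2, 14, 17, 16, 18, 1]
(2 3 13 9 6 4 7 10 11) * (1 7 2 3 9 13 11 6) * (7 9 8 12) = (13)(1 9)(2 8 12 7 10 6 4)(3 11) = [0, 9, 8, 11, 2, 5, 4, 10, 12, 1, 6, 3, 7, 13]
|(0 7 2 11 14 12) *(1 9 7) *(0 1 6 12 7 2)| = |(0 6 12 1 9 2 11 14 7)| = 9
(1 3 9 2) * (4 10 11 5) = [0, 3, 1, 9, 10, 4, 6, 7, 8, 2, 11, 5] = (1 3 9 2)(4 10 11 5)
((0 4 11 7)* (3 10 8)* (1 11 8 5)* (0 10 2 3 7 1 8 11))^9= (0 4 11 1)(2 3)(5 8 7 10)= [4, 0, 3, 2, 11, 8, 6, 10, 7, 9, 5, 1]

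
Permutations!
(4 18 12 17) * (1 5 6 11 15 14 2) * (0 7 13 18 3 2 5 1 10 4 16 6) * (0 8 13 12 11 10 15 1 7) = (1 7 12 17 16 6 10 4 3 2 15 14 5 8 13 18 11) = [0, 7, 15, 2, 3, 8, 10, 12, 13, 9, 4, 1, 17, 18, 5, 14, 6, 16, 11]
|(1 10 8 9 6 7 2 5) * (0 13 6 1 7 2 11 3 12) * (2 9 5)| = |(0 13 6 9 1 10 8 5 7 11 3 12)| = 12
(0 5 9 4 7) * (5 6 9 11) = [6, 1, 2, 3, 7, 11, 9, 0, 8, 4, 10, 5] = (0 6 9 4 7)(5 11)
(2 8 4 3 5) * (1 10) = (1 10)(2 8 4 3 5) = [0, 10, 8, 5, 3, 2, 6, 7, 4, 9, 1]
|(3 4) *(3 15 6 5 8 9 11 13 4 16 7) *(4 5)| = 15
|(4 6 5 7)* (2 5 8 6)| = 4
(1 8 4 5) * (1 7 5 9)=(1 8 4 9)(5 7)=[0, 8, 2, 3, 9, 7, 6, 5, 4, 1]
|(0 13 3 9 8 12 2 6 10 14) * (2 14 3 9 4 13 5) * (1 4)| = |(0 5 2 6 10 3 1 4 13 9 8 12 14)| = 13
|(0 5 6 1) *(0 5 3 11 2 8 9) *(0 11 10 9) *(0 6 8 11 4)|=|(0 3 10 9 4)(1 5 8 6)(2 11)|=20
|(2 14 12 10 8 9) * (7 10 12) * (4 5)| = |(2 14 7 10 8 9)(4 5)| = 6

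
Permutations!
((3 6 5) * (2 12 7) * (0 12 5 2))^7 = [12, 1, 6, 5, 4, 2, 3, 0, 8, 9, 10, 11, 7] = (0 12 7)(2 6 3 5)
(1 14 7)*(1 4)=(1 14 7 4)=[0, 14, 2, 3, 1, 5, 6, 4, 8, 9, 10, 11, 12, 13, 7]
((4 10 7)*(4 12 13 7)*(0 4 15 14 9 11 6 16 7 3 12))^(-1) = (0 7 16 6 11 9 14 15 10 4)(3 13 12) = [7, 1, 2, 13, 0, 5, 11, 16, 8, 14, 4, 9, 3, 12, 15, 10, 6]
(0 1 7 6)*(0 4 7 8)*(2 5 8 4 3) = [1, 4, 5, 2, 7, 8, 3, 6, 0] = (0 1 4 7 6 3 2 5 8)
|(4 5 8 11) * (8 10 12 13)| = 7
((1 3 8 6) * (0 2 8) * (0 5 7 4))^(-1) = (0 4 7 5 3 1 6 8 2) = [4, 6, 0, 1, 7, 3, 8, 5, 2]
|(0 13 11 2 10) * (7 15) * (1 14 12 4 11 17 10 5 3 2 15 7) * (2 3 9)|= 12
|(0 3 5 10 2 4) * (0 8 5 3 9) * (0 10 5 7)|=7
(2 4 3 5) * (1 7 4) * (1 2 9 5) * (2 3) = (1 7 4 2 3)(5 9) = [0, 7, 3, 1, 2, 9, 6, 4, 8, 5]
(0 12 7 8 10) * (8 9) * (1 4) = [12, 4, 2, 3, 1, 5, 6, 9, 10, 8, 0, 11, 7] = (0 12 7 9 8 10)(1 4)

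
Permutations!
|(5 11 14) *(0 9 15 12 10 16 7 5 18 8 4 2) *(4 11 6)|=|(0 9 15 12 10 16 7 5 6 4 2)(8 11 14 18)|=44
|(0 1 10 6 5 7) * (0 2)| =|(0 1 10 6 5 7 2)| =7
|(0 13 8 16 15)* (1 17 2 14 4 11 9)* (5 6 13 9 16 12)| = 10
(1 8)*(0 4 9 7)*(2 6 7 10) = [4, 8, 6, 3, 9, 5, 7, 0, 1, 10, 2] = (0 4 9 10 2 6 7)(1 8)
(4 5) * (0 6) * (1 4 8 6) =(0 1 4 5 8 6) =[1, 4, 2, 3, 5, 8, 0, 7, 6]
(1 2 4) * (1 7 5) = (1 2 4 7 5) = [0, 2, 4, 3, 7, 1, 6, 5]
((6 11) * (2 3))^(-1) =(2 3)(6 11) =[0, 1, 3, 2, 4, 5, 11, 7, 8, 9, 10, 6]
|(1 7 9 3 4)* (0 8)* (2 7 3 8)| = |(0 2 7 9 8)(1 3 4)| = 15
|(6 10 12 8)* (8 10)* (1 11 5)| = |(1 11 5)(6 8)(10 12)| = 6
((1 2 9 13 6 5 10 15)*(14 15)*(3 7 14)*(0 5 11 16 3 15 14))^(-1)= (0 7 3 16 11 6 13 9 2 1 15 10 5)= [7, 15, 1, 16, 4, 0, 13, 3, 8, 2, 5, 6, 12, 9, 14, 10, 11]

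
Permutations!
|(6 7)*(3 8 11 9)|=4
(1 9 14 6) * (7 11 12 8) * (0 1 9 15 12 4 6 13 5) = [1, 15, 2, 3, 6, 0, 9, 11, 7, 14, 10, 4, 8, 5, 13, 12] = (0 1 15 12 8 7 11 4 6 9 14 13 5)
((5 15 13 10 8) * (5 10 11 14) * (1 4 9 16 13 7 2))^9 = [0, 7, 15, 3, 2, 11, 6, 5, 10, 1, 8, 16, 12, 9, 13, 14, 4] = (1 7 5 11 16 4 2 15 14 13 9)(8 10)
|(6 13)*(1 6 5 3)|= |(1 6 13 5 3)|= 5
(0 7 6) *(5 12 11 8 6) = (0 7 5 12 11 8 6) = [7, 1, 2, 3, 4, 12, 0, 5, 6, 9, 10, 8, 11]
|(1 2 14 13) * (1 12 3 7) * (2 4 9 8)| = 10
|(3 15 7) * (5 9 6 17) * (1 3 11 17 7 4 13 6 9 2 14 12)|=|(1 3 15 4 13 6 7 11 17 5 2 14 12)|=13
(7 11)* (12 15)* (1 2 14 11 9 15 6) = (1 2 14 11 7 9 15 12 6) = [0, 2, 14, 3, 4, 5, 1, 9, 8, 15, 10, 7, 6, 13, 11, 12]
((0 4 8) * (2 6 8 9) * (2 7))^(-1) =(0 8 6 2 7 9 4) =[8, 1, 7, 3, 0, 5, 2, 9, 6, 4]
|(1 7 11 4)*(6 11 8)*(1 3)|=|(1 7 8 6 11 4 3)|=7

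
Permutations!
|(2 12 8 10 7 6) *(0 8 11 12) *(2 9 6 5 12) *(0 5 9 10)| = |(0 8)(2 5 12 11)(6 10 7 9)| = 4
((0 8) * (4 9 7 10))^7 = (0 8)(4 10 7 9) = [8, 1, 2, 3, 10, 5, 6, 9, 0, 4, 7]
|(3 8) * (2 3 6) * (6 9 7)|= |(2 3 8 9 7 6)|= 6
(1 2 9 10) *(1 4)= (1 2 9 10 4)= [0, 2, 9, 3, 1, 5, 6, 7, 8, 10, 4]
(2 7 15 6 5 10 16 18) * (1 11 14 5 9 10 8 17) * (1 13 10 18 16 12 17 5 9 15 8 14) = (1 11)(2 7 8 5 14 9 18)(6 15)(10 12 17 13) = [0, 11, 7, 3, 4, 14, 15, 8, 5, 18, 12, 1, 17, 10, 9, 6, 16, 13, 2]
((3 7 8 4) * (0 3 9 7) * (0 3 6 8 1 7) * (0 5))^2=(0 8 9)(4 5 6)=[8, 1, 2, 3, 5, 6, 4, 7, 9, 0]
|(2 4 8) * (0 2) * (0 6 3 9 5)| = |(0 2 4 8 6 3 9 5)| = 8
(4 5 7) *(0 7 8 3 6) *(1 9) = [7, 9, 2, 6, 5, 8, 0, 4, 3, 1] = (0 7 4 5 8 3 6)(1 9)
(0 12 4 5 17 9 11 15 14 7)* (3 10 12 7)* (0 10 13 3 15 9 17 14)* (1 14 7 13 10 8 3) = [13, 14, 2, 10, 5, 7, 6, 8, 3, 11, 12, 9, 4, 1, 15, 0, 16, 17] = (17)(0 13 1 14 15)(3 10 12 4 5 7 8)(9 11)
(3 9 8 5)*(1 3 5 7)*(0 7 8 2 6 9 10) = (0 7 1 3 10)(2 6 9) = [7, 3, 6, 10, 4, 5, 9, 1, 8, 2, 0]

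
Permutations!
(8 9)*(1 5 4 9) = (1 5 4 9 8) = [0, 5, 2, 3, 9, 4, 6, 7, 1, 8]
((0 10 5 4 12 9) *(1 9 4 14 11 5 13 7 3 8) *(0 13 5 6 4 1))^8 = (0 1 5 13 11 3 4)(6 8 12 10 9 14 7) = [1, 5, 2, 4, 0, 13, 8, 6, 12, 14, 9, 3, 10, 11, 7]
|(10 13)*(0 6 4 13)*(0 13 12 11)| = 10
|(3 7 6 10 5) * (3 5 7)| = |(6 10 7)| = 3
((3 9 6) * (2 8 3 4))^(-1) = (2 4 6 9 3 8) = [0, 1, 4, 8, 6, 5, 9, 7, 2, 3]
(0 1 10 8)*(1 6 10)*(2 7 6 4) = (0 4 2 7 6 10 8) = [4, 1, 7, 3, 2, 5, 10, 6, 0, 9, 8]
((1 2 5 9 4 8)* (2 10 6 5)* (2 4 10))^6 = [0, 4, 8, 3, 1, 10, 9, 7, 2, 6, 5] = (1 4)(2 8)(5 10)(6 9)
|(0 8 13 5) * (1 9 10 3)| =4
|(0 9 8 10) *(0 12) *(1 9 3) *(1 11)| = 8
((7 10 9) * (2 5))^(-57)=(10)(2 5)=[0, 1, 5, 3, 4, 2, 6, 7, 8, 9, 10]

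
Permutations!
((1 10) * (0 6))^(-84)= (10)= [0, 1, 2, 3, 4, 5, 6, 7, 8, 9, 10]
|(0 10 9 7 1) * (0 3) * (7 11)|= 7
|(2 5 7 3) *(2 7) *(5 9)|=|(2 9 5)(3 7)|=6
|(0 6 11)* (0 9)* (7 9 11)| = |(11)(0 6 7 9)| = 4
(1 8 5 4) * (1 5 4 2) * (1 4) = (1 8)(2 4 5) = [0, 8, 4, 3, 5, 2, 6, 7, 1]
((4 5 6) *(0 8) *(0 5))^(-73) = (0 5 4 8 6) = [5, 1, 2, 3, 8, 4, 0, 7, 6]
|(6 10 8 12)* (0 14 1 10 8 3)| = |(0 14 1 10 3)(6 8 12)| = 15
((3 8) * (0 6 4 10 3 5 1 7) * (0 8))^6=(0 6 4 10 3)(1 8)(5 7)=[6, 8, 2, 0, 10, 7, 4, 5, 1, 9, 3]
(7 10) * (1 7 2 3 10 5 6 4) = (1 7 5 6 4)(2 3 10) = [0, 7, 3, 10, 1, 6, 4, 5, 8, 9, 2]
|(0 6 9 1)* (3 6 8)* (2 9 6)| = |(0 8 3 2 9 1)| = 6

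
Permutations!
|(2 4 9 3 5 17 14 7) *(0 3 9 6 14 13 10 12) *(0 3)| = |(2 4 6 14 7)(3 5 17 13 10 12)| = 30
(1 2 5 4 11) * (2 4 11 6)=[0, 4, 5, 3, 6, 11, 2, 7, 8, 9, 10, 1]=(1 4 6 2 5 11)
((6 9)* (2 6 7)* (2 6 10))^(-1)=(2 10)(6 7 9)=[0, 1, 10, 3, 4, 5, 7, 9, 8, 6, 2]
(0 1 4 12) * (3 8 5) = [1, 4, 2, 8, 12, 3, 6, 7, 5, 9, 10, 11, 0] = (0 1 4 12)(3 8 5)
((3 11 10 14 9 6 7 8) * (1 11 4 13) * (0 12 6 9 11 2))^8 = (0 1 4 8 6)(2 13 3 7 12)(10 11 14) = [1, 4, 13, 7, 8, 5, 0, 12, 6, 9, 11, 14, 2, 3, 10]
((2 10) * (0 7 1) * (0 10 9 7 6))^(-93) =(0 6)(1 2 7 10 9) =[6, 2, 7, 3, 4, 5, 0, 10, 8, 1, 9]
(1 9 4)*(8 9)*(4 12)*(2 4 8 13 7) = [0, 13, 4, 3, 1, 5, 6, 2, 9, 12, 10, 11, 8, 7] = (1 13 7 2 4)(8 9 12)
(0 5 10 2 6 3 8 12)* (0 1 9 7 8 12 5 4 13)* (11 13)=[4, 9, 6, 12, 11, 10, 3, 8, 5, 7, 2, 13, 1, 0]=(0 4 11 13)(1 9 7 8 5 10 2 6 3 12)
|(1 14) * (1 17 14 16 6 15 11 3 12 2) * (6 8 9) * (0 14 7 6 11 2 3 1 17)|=|(0 14)(1 16 8 9 11)(2 17 7 6 15)(3 12)|=10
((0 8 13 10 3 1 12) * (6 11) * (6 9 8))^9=(0 12 1 3 10 13 8 9 11 6)=[12, 3, 2, 10, 4, 5, 0, 7, 9, 11, 13, 6, 1, 8]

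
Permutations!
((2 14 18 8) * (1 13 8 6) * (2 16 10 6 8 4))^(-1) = (1 6 10 16 8 18 14 2 4 13) = [0, 6, 4, 3, 13, 5, 10, 7, 18, 9, 16, 11, 12, 1, 2, 15, 8, 17, 14]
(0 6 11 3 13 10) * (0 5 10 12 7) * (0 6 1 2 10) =(0 1 2 10 5)(3 13 12 7 6 11) =[1, 2, 10, 13, 4, 0, 11, 6, 8, 9, 5, 3, 7, 12]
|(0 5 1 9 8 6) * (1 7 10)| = 8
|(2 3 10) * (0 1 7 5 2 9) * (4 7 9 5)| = 12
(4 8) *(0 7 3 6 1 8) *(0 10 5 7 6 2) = (0 6 1 8 4 10 5 7 3 2) = [6, 8, 0, 2, 10, 7, 1, 3, 4, 9, 5]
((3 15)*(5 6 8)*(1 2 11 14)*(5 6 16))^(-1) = [0, 14, 1, 15, 4, 16, 8, 7, 6, 9, 10, 2, 12, 13, 11, 3, 5] = (1 14 11 2)(3 15)(5 16)(6 8)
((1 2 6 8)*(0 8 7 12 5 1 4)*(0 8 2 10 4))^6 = (0 1 6 4 12)(2 10 7 8 5) = [1, 6, 10, 3, 12, 2, 4, 8, 5, 9, 7, 11, 0]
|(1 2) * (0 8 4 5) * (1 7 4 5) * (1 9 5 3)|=|(0 8 3 1 2 7 4 9 5)|=9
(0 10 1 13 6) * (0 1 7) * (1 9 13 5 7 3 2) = (0 10 3 2 1 5 7)(6 9 13) = [10, 5, 1, 2, 4, 7, 9, 0, 8, 13, 3, 11, 12, 6]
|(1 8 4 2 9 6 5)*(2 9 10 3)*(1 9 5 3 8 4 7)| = |(1 4 5 9 6 3 2 10 8 7)| = 10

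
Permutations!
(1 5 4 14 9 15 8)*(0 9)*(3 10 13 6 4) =(0 9 15 8 1 5 3 10 13 6 4 14) =[9, 5, 2, 10, 14, 3, 4, 7, 1, 15, 13, 11, 12, 6, 0, 8]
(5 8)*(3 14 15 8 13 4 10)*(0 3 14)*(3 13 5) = (0 13 4 10 14 15 8 3) = [13, 1, 2, 0, 10, 5, 6, 7, 3, 9, 14, 11, 12, 4, 15, 8]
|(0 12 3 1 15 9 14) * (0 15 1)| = |(0 12 3)(9 14 15)| = 3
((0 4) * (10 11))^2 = (11) = [0, 1, 2, 3, 4, 5, 6, 7, 8, 9, 10, 11]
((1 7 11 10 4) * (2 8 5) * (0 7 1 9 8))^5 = (0 9 7 8 11 5 10 2 4) = [9, 1, 4, 3, 0, 10, 6, 8, 11, 7, 2, 5]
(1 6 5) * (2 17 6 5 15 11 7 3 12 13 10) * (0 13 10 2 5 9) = [13, 9, 17, 12, 4, 1, 15, 3, 8, 0, 5, 7, 10, 2, 14, 11, 16, 6] = (0 13 2 17 6 15 11 7 3 12 10 5 1 9)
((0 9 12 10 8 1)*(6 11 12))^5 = [10, 12, 2, 3, 4, 5, 1, 7, 11, 8, 6, 0, 9] = (0 10 6 1 12 9 8 11)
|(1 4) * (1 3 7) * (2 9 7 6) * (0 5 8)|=21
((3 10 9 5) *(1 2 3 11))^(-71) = (1 11 5 9 10 3 2) = [0, 11, 1, 2, 4, 9, 6, 7, 8, 10, 3, 5]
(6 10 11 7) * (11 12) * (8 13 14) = (6 10 12 11 7)(8 13 14) = [0, 1, 2, 3, 4, 5, 10, 6, 13, 9, 12, 7, 11, 14, 8]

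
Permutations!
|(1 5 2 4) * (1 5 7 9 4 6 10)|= 8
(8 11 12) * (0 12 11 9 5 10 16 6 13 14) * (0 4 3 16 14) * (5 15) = [12, 1, 2, 16, 3, 10, 13, 7, 9, 15, 14, 11, 8, 0, 4, 5, 6] = (0 12 8 9 15 5 10 14 4 3 16 6 13)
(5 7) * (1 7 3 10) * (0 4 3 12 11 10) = [4, 7, 2, 0, 3, 12, 6, 5, 8, 9, 1, 10, 11] = (0 4 3)(1 7 5 12 11 10)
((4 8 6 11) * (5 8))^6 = [0, 1, 2, 3, 5, 8, 11, 7, 6, 9, 10, 4] = (4 5 8 6 11)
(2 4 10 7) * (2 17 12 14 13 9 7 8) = (2 4 10 8)(7 17 12 14 13 9) = [0, 1, 4, 3, 10, 5, 6, 17, 2, 7, 8, 11, 14, 9, 13, 15, 16, 12]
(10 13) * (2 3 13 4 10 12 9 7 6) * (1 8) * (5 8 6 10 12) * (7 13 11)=(1 6 2 3 11 7 10 4 12 9 13 5 8)=[0, 6, 3, 11, 12, 8, 2, 10, 1, 13, 4, 7, 9, 5]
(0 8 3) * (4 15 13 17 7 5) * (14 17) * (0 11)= (0 8 3 11)(4 15 13 14 17 7 5)= [8, 1, 2, 11, 15, 4, 6, 5, 3, 9, 10, 0, 12, 14, 17, 13, 16, 7]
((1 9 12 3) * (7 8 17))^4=(7 8 17)=[0, 1, 2, 3, 4, 5, 6, 8, 17, 9, 10, 11, 12, 13, 14, 15, 16, 7]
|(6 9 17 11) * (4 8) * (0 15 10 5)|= 4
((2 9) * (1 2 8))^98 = (1 9)(2 8) = [0, 9, 8, 3, 4, 5, 6, 7, 2, 1]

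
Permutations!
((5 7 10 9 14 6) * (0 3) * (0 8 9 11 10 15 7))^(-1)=(0 5 6 14 9 8 3)(7 15)(10 11)=[5, 1, 2, 0, 4, 6, 14, 15, 3, 8, 11, 10, 12, 13, 9, 7]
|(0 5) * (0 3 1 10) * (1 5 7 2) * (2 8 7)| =|(0 2 1 10)(3 5)(7 8)| =4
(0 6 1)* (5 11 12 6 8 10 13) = (0 8 10 13 5 11 12 6 1) = [8, 0, 2, 3, 4, 11, 1, 7, 10, 9, 13, 12, 6, 5]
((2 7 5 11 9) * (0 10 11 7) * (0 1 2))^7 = (0 9 11 10)(1 2)(5 7) = [9, 2, 1, 3, 4, 7, 6, 5, 8, 11, 0, 10]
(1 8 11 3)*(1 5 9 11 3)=(1 8 3 5 9 11)=[0, 8, 2, 5, 4, 9, 6, 7, 3, 11, 10, 1]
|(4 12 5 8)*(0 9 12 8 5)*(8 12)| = 5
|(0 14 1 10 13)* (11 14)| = |(0 11 14 1 10 13)| = 6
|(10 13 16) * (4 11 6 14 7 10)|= 8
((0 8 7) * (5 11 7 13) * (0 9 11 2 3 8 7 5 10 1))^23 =[7, 0, 3, 8, 4, 2, 6, 9, 13, 11, 1, 5, 12, 10] =(0 7 9 11 5 2 3 8 13 10 1)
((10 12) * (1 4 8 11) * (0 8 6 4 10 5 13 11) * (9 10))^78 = (1 9 10 12 5 13 11) = [0, 9, 2, 3, 4, 13, 6, 7, 8, 10, 12, 1, 5, 11]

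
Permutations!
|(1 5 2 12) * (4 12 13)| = 6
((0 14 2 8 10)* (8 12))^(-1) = [10, 1, 14, 3, 4, 5, 6, 7, 12, 9, 8, 11, 2, 13, 0] = (0 10 8 12 2 14)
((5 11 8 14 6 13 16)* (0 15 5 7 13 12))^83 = (0 11 6 15 8 12 5 14)(7 16 13) = [11, 1, 2, 3, 4, 14, 15, 16, 12, 9, 10, 6, 5, 7, 0, 8, 13]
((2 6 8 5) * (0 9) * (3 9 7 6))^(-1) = (0 9 3 2 5 8 6 7) = [9, 1, 5, 2, 4, 8, 7, 0, 6, 3]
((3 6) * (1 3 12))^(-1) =(1 12 6 3) =[0, 12, 2, 1, 4, 5, 3, 7, 8, 9, 10, 11, 6]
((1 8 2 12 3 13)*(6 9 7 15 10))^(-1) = (1 13 3 12 2 8)(6 10 15 7 9) = [0, 13, 8, 12, 4, 5, 10, 9, 1, 6, 15, 11, 2, 3, 14, 7]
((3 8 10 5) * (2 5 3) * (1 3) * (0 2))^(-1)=[5, 10, 0, 1, 4, 2, 6, 7, 3, 9, 8]=(0 5 2)(1 10 8 3)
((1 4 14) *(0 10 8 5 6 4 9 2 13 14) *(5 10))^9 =(0 5 6 4)(1 14 13 2 9)(8 10) =[5, 14, 9, 3, 0, 6, 4, 7, 10, 1, 8, 11, 12, 2, 13]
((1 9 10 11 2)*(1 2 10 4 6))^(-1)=(1 6 4 9)(10 11)=[0, 6, 2, 3, 9, 5, 4, 7, 8, 1, 11, 10]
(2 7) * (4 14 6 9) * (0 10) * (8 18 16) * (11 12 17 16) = (0 10)(2 7)(4 14 6 9)(8 18 11 12 17 16) = [10, 1, 7, 3, 14, 5, 9, 2, 18, 4, 0, 12, 17, 13, 6, 15, 8, 16, 11]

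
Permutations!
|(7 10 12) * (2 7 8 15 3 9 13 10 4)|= 21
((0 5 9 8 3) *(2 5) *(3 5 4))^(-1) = [3, 1, 0, 4, 2, 8, 6, 7, 9, 5] = (0 3 4 2)(5 8 9)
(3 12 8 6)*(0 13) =(0 13)(3 12 8 6) =[13, 1, 2, 12, 4, 5, 3, 7, 6, 9, 10, 11, 8, 0]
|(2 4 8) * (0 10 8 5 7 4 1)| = 15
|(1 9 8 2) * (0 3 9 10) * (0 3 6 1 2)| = |(0 6 1 10 3 9 8)| = 7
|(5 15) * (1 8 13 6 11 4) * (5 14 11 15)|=8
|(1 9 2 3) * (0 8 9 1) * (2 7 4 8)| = |(0 2 3)(4 8 9 7)| = 12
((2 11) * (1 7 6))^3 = [0, 1, 11, 3, 4, 5, 6, 7, 8, 9, 10, 2] = (2 11)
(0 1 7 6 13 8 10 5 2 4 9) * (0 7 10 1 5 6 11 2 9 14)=[5, 10, 4, 3, 14, 9, 13, 11, 1, 7, 6, 2, 12, 8, 0]=(0 5 9 7 11 2 4 14)(1 10 6 13 8)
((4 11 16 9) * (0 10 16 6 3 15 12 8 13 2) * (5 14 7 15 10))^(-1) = [2, 1, 13, 6, 9, 0, 11, 14, 12, 16, 3, 4, 15, 8, 5, 7, 10] = (0 2 13 8 12 15 7 14 5)(3 6 11 4 9 16 10)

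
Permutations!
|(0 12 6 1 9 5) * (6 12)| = 5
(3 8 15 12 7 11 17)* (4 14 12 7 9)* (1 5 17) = (1 5 17 3 8 15 7 11)(4 14 12 9) = [0, 5, 2, 8, 14, 17, 6, 11, 15, 4, 10, 1, 9, 13, 12, 7, 16, 3]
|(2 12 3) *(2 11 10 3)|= 6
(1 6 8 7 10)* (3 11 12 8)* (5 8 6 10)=(1 10)(3 11 12 6)(5 8 7)=[0, 10, 2, 11, 4, 8, 3, 5, 7, 9, 1, 12, 6]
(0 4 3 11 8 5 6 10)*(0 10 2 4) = (2 4 3 11 8 5 6) = [0, 1, 4, 11, 3, 6, 2, 7, 5, 9, 10, 8]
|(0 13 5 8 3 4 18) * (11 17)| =14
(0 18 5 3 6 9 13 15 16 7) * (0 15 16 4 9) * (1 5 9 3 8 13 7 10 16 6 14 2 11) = [18, 5, 11, 14, 3, 8, 0, 15, 13, 7, 16, 1, 12, 6, 2, 4, 10, 17, 9] = (0 18 9 7 15 4 3 14 2 11 1 5 8 13 6)(10 16)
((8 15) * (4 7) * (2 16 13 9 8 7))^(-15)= (2 16 13 9 8 15 7 4)= [0, 1, 16, 3, 2, 5, 6, 4, 15, 8, 10, 11, 12, 9, 14, 7, 13]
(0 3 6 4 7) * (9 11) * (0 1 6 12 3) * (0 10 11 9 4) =(0 10 11 4 7 1 6)(3 12) =[10, 6, 2, 12, 7, 5, 0, 1, 8, 9, 11, 4, 3]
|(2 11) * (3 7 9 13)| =|(2 11)(3 7 9 13)| =4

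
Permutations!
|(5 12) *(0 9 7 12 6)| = |(0 9 7 12 5 6)| = 6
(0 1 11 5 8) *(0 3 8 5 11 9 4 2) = (11)(0 1 9 4 2)(3 8) = [1, 9, 0, 8, 2, 5, 6, 7, 3, 4, 10, 11]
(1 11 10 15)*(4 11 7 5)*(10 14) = (1 7 5 4 11 14 10 15) = [0, 7, 2, 3, 11, 4, 6, 5, 8, 9, 15, 14, 12, 13, 10, 1]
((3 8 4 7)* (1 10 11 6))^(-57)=(1 6 11 10)(3 7 4 8)=[0, 6, 2, 7, 8, 5, 11, 4, 3, 9, 1, 10]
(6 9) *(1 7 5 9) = (1 7 5 9 6) = [0, 7, 2, 3, 4, 9, 1, 5, 8, 6]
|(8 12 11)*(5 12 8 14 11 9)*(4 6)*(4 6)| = |(5 12 9)(11 14)| = 6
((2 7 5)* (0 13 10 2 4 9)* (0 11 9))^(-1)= (0 4 5 7 2 10 13)(9 11)= [4, 1, 10, 3, 5, 7, 6, 2, 8, 11, 13, 9, 12, 0]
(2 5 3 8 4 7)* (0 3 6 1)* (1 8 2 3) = (0 1)(2 5 6 8 4 7 3) = [1, 0, 5, 2, 7, 6, 8, 3, 4]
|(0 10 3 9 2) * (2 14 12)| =|(0 10 3 9 14 12 2)| =7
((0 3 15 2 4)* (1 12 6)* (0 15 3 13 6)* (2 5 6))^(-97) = [2, 0, 15, 3, 5, 1, 12, 7, 8, 9, 10, 11, 13, 4, 14, 6] = (0 2 15 6 12 13 4 5 1)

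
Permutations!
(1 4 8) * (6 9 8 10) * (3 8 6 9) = (1 4 10 9 6 3 8) = [0, 4, 2, 8, 10, 5, 3, 7, 1, 6, 9]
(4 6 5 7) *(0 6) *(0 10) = [6, 1, 2, 3, 10, 7, 5, 4, 8, 9, 0] = (0 6 5 7 4 10)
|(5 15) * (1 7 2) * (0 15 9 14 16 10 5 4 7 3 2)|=60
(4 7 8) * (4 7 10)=(4 10)(7 8)=[0, 1, 2, 3, 10, 5, 6, 8, 7, 9, 4]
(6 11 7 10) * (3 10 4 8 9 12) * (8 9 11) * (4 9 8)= (3 10 6 4 8 11 7 9 12)= [0, 1, 2, 10, 8, 5, 4, 9, 11, 12, 6, 7, 3]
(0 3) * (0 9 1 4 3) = (1 4 3 9) = [0, 4, 2, 9, 3, 5, 6, 7, 8, 1]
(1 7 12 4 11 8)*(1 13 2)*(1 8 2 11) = (1 7 12 4)(2 8 13 11) = [0, 7, 8, 3, 1, 5, 6, 12, 13, 9, 10, 2, 4, 11]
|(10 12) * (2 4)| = 2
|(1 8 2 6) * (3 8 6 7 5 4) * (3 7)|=6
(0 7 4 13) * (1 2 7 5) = (0 5 1 2 7 4 13) = [5, 2, 7, 3, 13, 1, 6, 4, 8, 9, 10, 11, 12, 0]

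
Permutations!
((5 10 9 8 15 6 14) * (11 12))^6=(5 14 6 15 8 9 10)=[0, 1, 2, 3, 4, 14, 15, 7, 9, 10, 5, 11, 12, 13, 6, 8]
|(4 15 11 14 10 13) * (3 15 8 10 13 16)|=9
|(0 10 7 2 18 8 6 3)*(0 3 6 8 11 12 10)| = 6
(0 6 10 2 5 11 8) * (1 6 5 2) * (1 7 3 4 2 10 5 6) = (0 6 5 11 8)(2 10 7 3 4) = [6, 1, 10, 4, 2, 11, 5, 3, 0, 9, 7, 8]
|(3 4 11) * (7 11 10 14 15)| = |(3 4 10 14 15 7 11)| = 7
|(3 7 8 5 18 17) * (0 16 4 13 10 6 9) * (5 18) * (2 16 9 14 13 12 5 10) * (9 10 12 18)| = 14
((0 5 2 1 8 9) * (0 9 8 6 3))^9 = (9)(0 1)(2 3)(5 6) = [1, 0, 3, 2, 4, 6, 5, 7, 8, 9]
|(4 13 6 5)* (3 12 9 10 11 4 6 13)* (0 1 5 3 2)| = 11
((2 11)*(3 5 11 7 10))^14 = [0, 1, 10, 11, 4, 2, 6, 3, 8, 9, 5, 7] = (2 10 5)(3 11 7)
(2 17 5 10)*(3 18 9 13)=[0, 1, 17, 18, 4, 10, 6, 7, 8, 13, 2, 11, 12, 3, 14, 15, 16, 5, 9]=(2 17 5 10)(3 18 9 13)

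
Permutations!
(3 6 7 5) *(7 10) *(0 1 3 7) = [1, 3, 2, 6, 4, 7, 10, 5, 8, 9, 0] = (0 1 3 6 10)(5 7)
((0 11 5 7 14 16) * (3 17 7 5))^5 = [14, 1, 2, 0, 4, 5, 6, 3, 8, 9, 10, 16, 12, 13, 17, 15, 7, 11] = (0 14 17 11 16 7 3)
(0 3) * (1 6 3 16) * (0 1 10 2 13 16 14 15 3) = (0 14 15 3 1 6)(2 13 16 10) = [14, 6, 13, 1, 4, 5, 0, 7, 8, 9, 2, 11, 12, 16, 15, 3, 10]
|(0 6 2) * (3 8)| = |(0 6 2)(3 8)| = 6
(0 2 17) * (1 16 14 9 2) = [1, 16, 17, 3, 4, 5, 6, 7, 8, 2, 10, 11, 12, 13, 9, 15, 14, 0] = (0 1 16 14 9 2 17)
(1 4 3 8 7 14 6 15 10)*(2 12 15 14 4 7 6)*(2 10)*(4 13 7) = (1 4 3 8 6 14 10)(2 12 15)(7 13) = [0, 4, 12, 8, 3, 5, 14, 13, 6, 9, 1, 11, 15, 7, 10, 2]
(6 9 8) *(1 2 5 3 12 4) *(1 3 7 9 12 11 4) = [0, 2, 5, 11, 3, 7, 12, 9, 6, 8, 10, 4, 1] = (1 2 5 7 9 8 6 12)(3 11 4)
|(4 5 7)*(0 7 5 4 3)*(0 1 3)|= |(0 7)(1 3)|= 2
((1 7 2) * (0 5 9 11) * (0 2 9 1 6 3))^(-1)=(0 3 6 2 11 9 7 1 5)=[3, 5, 11, 6, 4, 0, 2, 1, 8, 7, 10, 9]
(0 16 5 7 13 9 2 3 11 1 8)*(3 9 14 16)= (0 3 11 1 8)(2 9)(5 7 13 14 16)= [3, 8, 9, 11, 4, 7, 6, 13, 0, 2, 10, 1, 12, 14, 16, 15, 5]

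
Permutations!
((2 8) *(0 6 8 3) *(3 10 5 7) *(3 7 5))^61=[6, 1, 10, 0, 4, 5, 8, 7, 2, 9, 3]=(0 6 8 2 10 3)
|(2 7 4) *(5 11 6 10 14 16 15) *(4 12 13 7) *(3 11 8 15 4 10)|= 15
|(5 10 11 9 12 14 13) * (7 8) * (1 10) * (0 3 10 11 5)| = 10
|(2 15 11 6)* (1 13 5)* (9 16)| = 12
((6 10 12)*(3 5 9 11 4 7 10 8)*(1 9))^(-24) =(1 3 6 10 4 9 5 8 12 7 11) =[0, 3, 2, 6, 9, 8, 10, 11, 12, 5, 4, 1, 7]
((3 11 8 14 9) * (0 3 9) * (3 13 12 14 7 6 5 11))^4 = (14)(5 6 7 8 11) = [0, 1, 2, 3, 4, 6, 7, 8, 11, 9, 10, 5, 12, 13, 14]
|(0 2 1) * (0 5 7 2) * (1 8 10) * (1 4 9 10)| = 15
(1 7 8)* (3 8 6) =(1 7 6 3 8) =[0, 7, 2, 8, 4, 5, 3, 6, 1]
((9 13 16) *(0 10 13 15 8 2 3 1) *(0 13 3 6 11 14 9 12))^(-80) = (0 13 10 16 3 12 1)(2 9 6 15 11 8 14) = [13, 0, 9, 12, 4, 5, 15, 7, 14, 6, 16, 8, 1, 10, 2, 11, 3]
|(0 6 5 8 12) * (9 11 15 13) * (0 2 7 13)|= 11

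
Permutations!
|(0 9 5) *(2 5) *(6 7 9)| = |(0 6 7 9 2 5)| = 6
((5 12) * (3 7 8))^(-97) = (3 8 7)(5 12) = [0, 1, 2, 8, 4, 12, 6, 3, 7, 9, 10, 11, 5]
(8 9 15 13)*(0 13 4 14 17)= [13, 1, 2, 3, 14, 5, 6, 7, 9, 15, 10, 11, 12, 8, 17, 4, 16, 0]= (0 13 8 9 15 4 14 17)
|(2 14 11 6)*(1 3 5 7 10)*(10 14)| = 9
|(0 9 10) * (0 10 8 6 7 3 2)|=|(10)(0 9 8 6 7 3 2)|=7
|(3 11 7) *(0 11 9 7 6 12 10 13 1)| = |(0 11 6 12 10 13 1)(3 9 7)| = 21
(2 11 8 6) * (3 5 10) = (2 11 8 6)(3 5 10) = [0, 1, 11, 5, 4, 10, 2, 7, 6, 9, 3, 8]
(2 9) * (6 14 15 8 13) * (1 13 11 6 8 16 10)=(1 13 8 11 6 14 15 16 10)(2 9)=[0, 13, 9, 3, 4, 5, 14, 7, 11, 2, 1, 6, 12, 8, 15, 16, 10]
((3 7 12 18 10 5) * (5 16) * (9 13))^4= (3 10 7 16 12 5 18)= [0, 1, 2, 10, 4, 18, 6, 16, 8, 9, 7, 11, 5, 13, 14, 15, 12, 17, 3]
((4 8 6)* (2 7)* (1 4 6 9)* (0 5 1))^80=(0 1 8)(4 9 5)=[1, 8, 2, 3, 9, 4, 6, 7, 0, 5]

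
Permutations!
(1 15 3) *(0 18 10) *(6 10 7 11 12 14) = (0 18 7 11 12 14 6 10)(1 15 3) = [18, 15, 2, 1, 4, 5, 10, 11, 8, 9, 0, 12, 14, 13, 6, 3, 16, 17, 7]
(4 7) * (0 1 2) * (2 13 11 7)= [1, 13, 0, 3, 2, 5, 6, 4, 8, 9, 10, 7, 12, 11]= (0 1 13 11 7 4 2)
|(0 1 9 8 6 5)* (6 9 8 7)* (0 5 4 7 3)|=|(0 1 8 9 3)(4 7 6)|=15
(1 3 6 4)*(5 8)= [0, 3, 2, 6, 1, 8, 4, 7, 5]= (1 3 6 4)(5 8)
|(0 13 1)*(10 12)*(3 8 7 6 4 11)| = 6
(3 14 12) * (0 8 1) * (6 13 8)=[6, 0, 2, 14, 4, 5, 13, 7, 1, 9, 10, 11, 3, 8, 12]=(0 6 13 8 1)(3 14 12)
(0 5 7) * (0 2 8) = (0 5 7 2 8) = [5, 1, 8, 3, 4, 7, 6, 2, 0]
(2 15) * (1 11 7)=(1 11 7)(2 15)=[0, 11, 15, 3, 4, 5, 6, 1, 8, 9, 10, 7, 12, 13, 14, 2]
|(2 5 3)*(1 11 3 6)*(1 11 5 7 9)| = |(1 5 6 11 3 2 7 9)| = 8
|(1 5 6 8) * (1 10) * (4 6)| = 6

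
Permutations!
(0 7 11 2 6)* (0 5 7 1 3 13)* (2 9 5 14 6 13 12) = [1, 3, 13, 12, 4, 7, 14, 11, 8, 5, 10, 9, 2, 0, 6] = (0 1 3 12 2 13)(5 7 11 9)(6 14)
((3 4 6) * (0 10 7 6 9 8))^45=(0 4 7 8 3 10 9 6)=[4, 1, 2, 10, 7, 5, 0, 8, 3, 6, 9]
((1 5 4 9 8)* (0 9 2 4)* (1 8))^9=[9, 5, 4, 3, 2, 0, 6, 7, 8, 1]=(0 9 1 5)(2 4)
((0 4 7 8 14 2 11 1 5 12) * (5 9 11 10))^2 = (0 7 14 10 12 4 8 2 5)(1 11 9) = [7, 11, 5, 3, 8, 0, 6, 14, 2, 1, 12, 9, 4, 13, 10]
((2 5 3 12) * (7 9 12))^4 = [0, 1, 9, 2, 4, 12, 6, 5, 8, 3, 10, 11, 7] = (2 9 3)(5 12 7)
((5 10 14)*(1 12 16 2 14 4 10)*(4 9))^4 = [0, 14, 12, 3, 10, 2, 6, 7, 8, 4, 9, 11, 5, 13, 16, 15, 1] = (1 14 16)(2 12 5)(4 10 9)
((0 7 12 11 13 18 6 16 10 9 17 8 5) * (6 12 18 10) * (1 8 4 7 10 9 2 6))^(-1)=[5, 16, 10, 3, 17, 8, 2, 4, 1, 13, 0, 12, 18, 11, 14, 15, 6, 9, 7]=(0 5 8 1 16 6 2 10)(4 17 9 13 11 12 18 7)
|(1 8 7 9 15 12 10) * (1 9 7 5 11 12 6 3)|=10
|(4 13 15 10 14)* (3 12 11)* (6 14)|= |(3 12 11)(4 13 15 10 6 14)|= 6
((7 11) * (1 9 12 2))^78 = (1 12)(2 9) = [0, 12, 9, 3, 4, 5, 6, 7, 8, 2, 10, 11, 1]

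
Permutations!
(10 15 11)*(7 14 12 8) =(7 14 12 8)(10 15 11) =[0, 1, 2, 3, 4, 5, 6, 14, 7, 9, 15, 10, 8, 13, 12, 11]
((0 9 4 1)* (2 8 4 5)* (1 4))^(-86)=(0 8 5)(1 2 9)=[8, 2, 9, 3, 4, 0, 6, 7, 5, 1]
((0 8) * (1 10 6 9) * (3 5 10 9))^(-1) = (0 8)(1 9)(3 6 10 5) = [8, 9, 2, 6, 4, 3, 10, 7, 0, 1, 5]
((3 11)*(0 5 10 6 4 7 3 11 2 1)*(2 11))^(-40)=(11)=[0, 1, 2, 3, 4, 5, 6, 7, 8, 9, 10, 11]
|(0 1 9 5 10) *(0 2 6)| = |(0 1 9 5 10 2 6)| = 7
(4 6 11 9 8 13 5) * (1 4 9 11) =(1 4 6)(5 9 8 13) =[0, 4, 2, 3, 6, 9, 1, 7, 13, 8, 10, 11, 12, 5]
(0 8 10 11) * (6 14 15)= [8, 1, 2, 3, 4, 5, 14, 7, 10, 9, 11, 0, 12, 13, 15, 6]= (0 8 10 11)(6 14 15)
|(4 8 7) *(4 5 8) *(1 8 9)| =|(1 8 7 5 9)| =5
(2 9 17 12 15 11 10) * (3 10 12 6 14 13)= [0, 1, 9, 10, 4, 5, 14, 7, 8, 17, 2, 12, 15, 3, 13, 11, 16, 6]= (2 9 17 6 14 13 3 10)(11 12 15)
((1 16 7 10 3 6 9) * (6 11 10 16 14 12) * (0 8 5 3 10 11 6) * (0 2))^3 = (0 3 1 2 5 9 12 8 6 14)(7 16) = [3, 2, 5, 1, 4, 9, 14, 16, 6, 12, 10, 11, 8, 13, 0, 15, 7]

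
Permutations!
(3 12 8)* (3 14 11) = (3 12 8 14 11) = [0, 1, 2, 12, 4, 5, 6, 7, 14, 9, 10, 3, 8, 13, 11]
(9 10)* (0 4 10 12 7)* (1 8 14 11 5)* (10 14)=[4, 8, 2, 3, 14, 1, 6, 0, 10, 12, 9, 5, 7, 13, 11]=(0 4 14 11 5 1 8 10 9 12 7)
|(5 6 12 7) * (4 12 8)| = |(4 12 7 5 6 8)| = 6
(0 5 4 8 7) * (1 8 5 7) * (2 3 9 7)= (0 2 3 9 7)(1 8)(4 5)= [2, 8, 3, 9, 5, 4, 6, 0, 1, 7]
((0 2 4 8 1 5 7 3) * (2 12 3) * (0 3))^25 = (0 12)(1 5 7 2 4 8) = [12, 5, 4, 3, 8, 7, 6, 2, 1, 9, 10, 11, 0]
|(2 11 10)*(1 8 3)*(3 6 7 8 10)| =15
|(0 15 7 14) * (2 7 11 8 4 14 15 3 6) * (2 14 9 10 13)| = 36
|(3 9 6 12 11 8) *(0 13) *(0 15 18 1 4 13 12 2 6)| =30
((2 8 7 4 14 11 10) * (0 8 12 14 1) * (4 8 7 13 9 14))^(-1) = (0 1 4 12 2 10 11 14 9 13 8 7) = [1, 4, 10, 3, 12, 5, 6, 0, 7, 13, 11, 14, 2, 8, 9]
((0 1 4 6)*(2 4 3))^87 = [2, 4, 0, 6, 1, 5, 3] = (0 2)(1 4)(3 6)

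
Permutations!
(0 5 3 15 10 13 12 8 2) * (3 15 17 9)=(0 5 15 10 13 12 8 2)(3 17 9)=[5, 1, 0, 17, 4, 15, 6, 7, 2, 3, 13, 11, 8, 12, 14, 10, 16, 9]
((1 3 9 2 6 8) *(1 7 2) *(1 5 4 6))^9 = (9) = [0, 1, 2, 3, 4, 5, 6, 7, 8, 9]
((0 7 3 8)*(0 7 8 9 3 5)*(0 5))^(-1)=(0 7 8)(3 9)=[7, 1, 2, 9, 4, 5, 6, 8, 0, 3]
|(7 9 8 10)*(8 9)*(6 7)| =|(6 7 8 10)| =4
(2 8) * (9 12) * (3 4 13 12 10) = [0, 1, 8, 4, 13, 5, 6, 7, 2, 10, 3, 11, 9, 12] = (2 8)(3 4 13 12 9 10)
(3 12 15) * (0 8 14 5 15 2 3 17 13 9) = (0 8 14 5 15 17 13 9)(2 3 12) = [8, 1, 3, 12, 4, 15, 6, 7, 14, 0, 10, 11, 2, 9, 5, 17, 16, 13]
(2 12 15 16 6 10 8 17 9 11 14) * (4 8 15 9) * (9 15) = (2 12 15 16 6 10 9 11 14)(4 8 17) = [0, 1, 12, 3, 8, 5, 10, 7, 17, 11, 9, 14, 15, 13, 2, 16, 6, 4]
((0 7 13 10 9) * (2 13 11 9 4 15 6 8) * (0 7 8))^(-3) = [4, 1, 6, 3, 2, 5, 10, 7, 15, 9, 8, 11, 12, 0, 14, 13] = (0 4 2 6 10 8 15 13)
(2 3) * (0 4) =(0 4)(2 3) =[4, 1, 3, 2, 0]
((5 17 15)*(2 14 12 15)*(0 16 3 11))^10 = (0 3)(2 5 12)(11 16)(14 17 15) = [3, 1, 5, 0, 4, 12, 6, 7, 8, 9, 10, 16, 2, 13, 17, 14, 11, 15]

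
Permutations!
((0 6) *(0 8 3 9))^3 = [3, 1, 2, 6, 4, 5, 9, 7, 0, 8] = (0 3 6 9 8)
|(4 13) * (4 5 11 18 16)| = |(4 13 5 11 18 16)| = 6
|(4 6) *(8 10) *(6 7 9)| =4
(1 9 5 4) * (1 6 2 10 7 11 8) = (1 9 5 4 6 2 10 7 11 8) = [0, 9, 10, 3, 6, 4, 2, 11, 1, 5, 7, 8]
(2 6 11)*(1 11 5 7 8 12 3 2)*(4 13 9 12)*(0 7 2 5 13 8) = (0 7)(1 11)(2 6 13 9 12 3 5)(4 8) = [7, 11, 6, 5, 8, 2, 13, 0, 4, 12, 10, 1, 3, 9]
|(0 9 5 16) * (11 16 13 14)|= 7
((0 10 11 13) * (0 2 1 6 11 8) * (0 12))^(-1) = (0 12 8 10)(1 2 13 11 6) = [12, 2, 13, 3, 4, 5, 1, 7, 10, 9, 0, 6, 8, 11]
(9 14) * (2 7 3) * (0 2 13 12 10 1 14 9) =(0 2 7 3 13 12 10 1 14) =[2, 14, 7, 13, 4, 5, 6, 3, 8, 9, 1, 11, 10, 12, 0]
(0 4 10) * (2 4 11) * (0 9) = (0 11 2 4 10 9) = [11, 1, 4, 3, 10, 5, 6, 7, 8, 0, 9, 2]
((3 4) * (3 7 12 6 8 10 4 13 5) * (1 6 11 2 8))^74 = [0, 1, 7, 5, 2, 13, 6, 8, 12, 9, 11, 4, 10, 3] = (2 7 8 12 10 11 4)(3 5 13)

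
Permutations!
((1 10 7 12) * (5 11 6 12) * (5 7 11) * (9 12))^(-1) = (1 12 9 6 11 10) = [0, 12, 2, 3, 4, 5, 11, 7, 8, 6, 1, 10, 9]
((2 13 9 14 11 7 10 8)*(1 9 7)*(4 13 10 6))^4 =(14)(2 10 8) =[0, 1, 10, 3, 4, 5, 6, 7, 2, 9, 8, 11, 12, 13, 14]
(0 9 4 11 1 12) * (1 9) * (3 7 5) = (0 1 12)(3 7 5)(4 11 9) = [1, 12, 2, 7, 11, 3, 6, 5, 8, 4, 10, 9, 0]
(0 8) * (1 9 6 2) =[8, 9, 1, 3, 4, 5, 2, 7, 0, 6] =(0 8)(1 9 6 2)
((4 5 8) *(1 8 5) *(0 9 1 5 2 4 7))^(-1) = (0 7 8 1 9)(2 5 4) = [7, 9, 5, 3, 2, 4, 6, 8, 1, 0]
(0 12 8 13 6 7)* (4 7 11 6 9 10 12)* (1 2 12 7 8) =(0 4 8 13 9 10 7)(1 2 12)(6 11) =[4, 2, 12, 3, 8, 5, 11, 0, 13, 10, 7, 6, 1, 9]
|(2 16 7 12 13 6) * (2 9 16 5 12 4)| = |(2 5 12 13 6 9 16 7 4)| = 9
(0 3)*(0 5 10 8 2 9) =[3, 1, 9, 5, 4, 10, 6, 7, 2, 0, 8] =(0 3 5 10 8 2 9)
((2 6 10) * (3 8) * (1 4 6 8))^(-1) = [0, 3, 10, 8, 1, 5, 4, 7, 2, 9, 6] = (1 3 8 2 10 6 4)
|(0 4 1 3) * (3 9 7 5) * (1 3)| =12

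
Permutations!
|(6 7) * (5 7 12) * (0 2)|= 4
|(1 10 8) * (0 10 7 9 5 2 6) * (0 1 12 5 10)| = |(1 7 9 10 8 12 5 2 6)| = 9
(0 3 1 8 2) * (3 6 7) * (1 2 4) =[6, 8, 0, 2, 1, 5, 7, 3, 4] =(0 6 7 3 2)(1 8 4)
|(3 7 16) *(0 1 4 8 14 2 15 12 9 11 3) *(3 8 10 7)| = 42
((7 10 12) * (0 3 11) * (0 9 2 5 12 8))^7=(0 7 2 3 10 5 11 8 12 9)=[7, 1, 3, 10, 4, 11, 6, 2, 12, 0, 5, 8, 9]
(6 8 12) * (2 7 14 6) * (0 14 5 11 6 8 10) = [14, 1, 7, 3, 4, 11, 10, 5, 12, 9, 0, 6, 2, 13, 8] = (0 14 8 12 2 7 5 11 6 10)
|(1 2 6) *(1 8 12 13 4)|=|(1 2 6 8 12 13 4)|=7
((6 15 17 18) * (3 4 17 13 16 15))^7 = (3 17 6 4 18)(13 16 15) = [0, 1, 2, 17, 18, 5, 4, 7, 8, 9, 10, 11, 12, 16, 14, 13, 15, 6, 3]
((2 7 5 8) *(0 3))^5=(0 3)(2 7 5 8)=[3, 1, 7, 0, 4, 8, 6, 5, 2]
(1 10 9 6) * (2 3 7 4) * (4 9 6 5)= (1 10 6)(2 3 7 9 5 4)= [0, 10, 3, 7, 2, 4, 1, 9, 8, 5, 6]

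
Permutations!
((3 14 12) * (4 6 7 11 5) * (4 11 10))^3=(14)(4 10 7 6)(5 11)=[0, 1, 2, 3, 10, 11, 4, 6, 8, 9, 7, 5, 12, 13, 14]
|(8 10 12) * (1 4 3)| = |(1 4 3)(8 10 12)| = 3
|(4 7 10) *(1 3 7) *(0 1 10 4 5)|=|(0 1 3 7 4 10 5)|=7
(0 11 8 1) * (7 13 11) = (0 7 13 11 8 1) = [7, 0, 2, 3, 4, 5, 6, 13, 1, 9, 10, 8, 12, 11]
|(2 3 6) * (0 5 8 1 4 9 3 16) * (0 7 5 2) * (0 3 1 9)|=|(0 2 16 7 5 8 9 1 4)(3 6)|=18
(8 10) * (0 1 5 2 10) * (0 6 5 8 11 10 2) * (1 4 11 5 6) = (0 4 11 10 5)(1 8) = [4, 8, 2, 3, 11, 0, 6, 7, 1, 9, 5, 10]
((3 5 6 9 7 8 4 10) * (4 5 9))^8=(10)=[0, 1, 2, 3, 4, 5, 6, 7, 8, 9, 10]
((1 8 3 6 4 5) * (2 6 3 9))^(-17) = [0, 6, 1, 3, 9, 2, 8, 7, 4, 5] = (1 6 8 4 9 5 2)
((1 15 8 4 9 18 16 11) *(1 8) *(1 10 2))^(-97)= (1 2 10 15)(4 8 11 16 18 9)= [0, 2, 10, 3, 8, 5, 6, 7, 11, 4, 15, 16, 12, 13, 14, 1, 18, 17, 9]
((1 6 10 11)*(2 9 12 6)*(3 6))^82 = (1 9 3 10)(2 12 6 11) = [0, 9, 12, 10, 4, 5, 11, 7, 8, 3, 1, 2, 6]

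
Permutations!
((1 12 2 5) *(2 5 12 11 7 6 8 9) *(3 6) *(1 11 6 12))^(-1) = (1 2 9 8 6)(3 7 11 5 12) = [0, 2, 9, 7, 4, 12, 1, 11, 6, 8, 10, 5, 3]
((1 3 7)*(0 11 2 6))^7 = (0 6 2 11)(1 3 7) = [6, 3, 11, 7, 4, 5, 2, 1, 8, 9, 10, 0]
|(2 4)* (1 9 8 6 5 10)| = 6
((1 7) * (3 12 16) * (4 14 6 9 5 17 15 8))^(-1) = (1 7)(3 16 12)(4 8 15 17 5 9 6 14) = [0, 7, 2, 16, 8, 9, 14, 1, 15, 6, 10, 11, 3, 13, 4, 17, 12, 5]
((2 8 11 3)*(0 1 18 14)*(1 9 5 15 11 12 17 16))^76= (0 2 18 11 16 5 12)(1 15 17 9 8 14 3)= [2, 15, 18, 1, 4, 12, 6, 7, 14, 8, 10, 16, 0, 13, 3, 17, 5, 9, 11]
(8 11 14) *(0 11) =(0 11 14 8) =[11, 1, 2, 3, 4, 5, 6, 7, 0, 9, 10, 14, 12, 13, 8]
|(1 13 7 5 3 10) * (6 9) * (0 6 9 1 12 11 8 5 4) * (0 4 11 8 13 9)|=60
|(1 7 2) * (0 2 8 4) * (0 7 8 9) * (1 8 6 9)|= 8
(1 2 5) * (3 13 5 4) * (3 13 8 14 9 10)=[0, 2, 4, 8, 13, 1, 6, 7, 14, 10, 3, 11, 12, 5, 9]=(1 2 4 13 5)(3 8 14 9 10)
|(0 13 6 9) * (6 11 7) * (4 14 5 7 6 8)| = 5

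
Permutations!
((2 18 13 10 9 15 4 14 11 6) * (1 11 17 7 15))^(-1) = (1 9 10 13 18 2 6 11)(4 15 7 17 14) = [0, 9, 6, 3, 15, 5, 11, 17, 8, 10, 13, 1, 12, 18, 4, 7, 16, 14, 2]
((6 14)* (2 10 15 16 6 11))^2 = [0, 1, 15, 3, 4, 5, 11, 7, 8, 9, 16, 10, 12, 13, 2, 6, 14] = (2 15 6 11 10 16 14)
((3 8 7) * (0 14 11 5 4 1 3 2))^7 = (0 8 4 14 7 1 11 2 3 5) = [8, 11, 3, 5, 14, 0, 6, 1, 4, 9, 10, 2, 12, 13, 7]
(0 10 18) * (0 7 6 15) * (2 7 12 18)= (0 10 2 7 6 15)(12 18)= [10, 1, 7, 3, 4, 5, 15, 6, 8, 9, 2, 11, 18, 13, 14, 0, 16, 17, 12]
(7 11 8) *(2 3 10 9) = (2 3 10 9)(7 11 8) = [0, 1, 3, 10, 4, 5, 6, 11, 7, 2, 9, 8]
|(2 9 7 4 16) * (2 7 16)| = |(2 9 16 7 4)| = 5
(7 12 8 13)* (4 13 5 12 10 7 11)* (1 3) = (1 3)(4 13 11)(5 12 8)(7 10) = [0, 3, 2, 1, 13, 12, 6, 10, 5, 9, 7, 4, 8, 11]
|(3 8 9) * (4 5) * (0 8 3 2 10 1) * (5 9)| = |(0 8 5 4 9 2 10 1)| = 8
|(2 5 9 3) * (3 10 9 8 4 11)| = |(2 5 8 4 11 3)(9 10)| = 6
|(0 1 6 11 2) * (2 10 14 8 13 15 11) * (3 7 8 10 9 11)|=20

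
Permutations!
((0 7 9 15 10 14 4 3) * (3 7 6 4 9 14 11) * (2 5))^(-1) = (0 3 11 10 15 9 14 7 4 6)(2 5) = [3, 1, 5, 11, 6, 2, 0, 4, 8, 14, 15, 10, 12, 13, 7, 9]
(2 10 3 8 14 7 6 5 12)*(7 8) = (2 10 3 7 6 5 12)(8 14) = [0, 1, 10, 7, 4, 12, 5, 6, 14, 9, 3, 11, 2, 13, 8]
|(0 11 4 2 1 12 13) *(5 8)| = |(0 11 4 2 1 12 13)(5 8)| = 14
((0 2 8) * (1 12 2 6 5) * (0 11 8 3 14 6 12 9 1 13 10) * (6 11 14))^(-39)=(14)(0 12 2 3 6 5 13 10)(1 9)=[12, 9, 3, 6, 4, 13, 5, 7, 8, 1, 0, 11, 2, 10, 14]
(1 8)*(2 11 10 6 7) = (1 8)(2 11 10 6 7) = [0, 8, 11, 3, 4, 5, 7, 2, 1, 9, 6, 10]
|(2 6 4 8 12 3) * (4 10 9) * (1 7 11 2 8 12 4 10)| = 20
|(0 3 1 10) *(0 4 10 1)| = 2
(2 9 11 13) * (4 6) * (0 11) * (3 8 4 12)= (0 11 13 2 9)(3 8 4 6 12)= [11, 1, 9, 8, 6, 5, 12, 7, 4, 0, 10, 13, 3, 2]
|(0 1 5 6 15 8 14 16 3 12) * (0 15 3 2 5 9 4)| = 36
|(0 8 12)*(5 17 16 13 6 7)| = |(0 8 12)(5 17 16 13 6 7)| = 6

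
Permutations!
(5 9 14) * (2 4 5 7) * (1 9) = [0, 9, 4, 3, 5, 1, 6, 2, 8, 14, 10, 11, 12, 13, 7] = (1 9 14 7 2 4 5)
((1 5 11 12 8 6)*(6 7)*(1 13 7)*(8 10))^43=(1 5 11 12 10 8)(6 13 7)=[0, 5, 2, 3, 4, 11, 13, 6, 1, 9, 8, 12, 10, 7]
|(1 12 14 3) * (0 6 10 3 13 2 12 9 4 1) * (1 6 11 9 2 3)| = |(0 11 9 4 6 10 1 2 12 14 13 3)| = 12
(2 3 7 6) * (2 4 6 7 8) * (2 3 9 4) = (2 9 4 6)(3 8) = [0, 1, 9, 8, 6, 5, 2, 7, 3, 4]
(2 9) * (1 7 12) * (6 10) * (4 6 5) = (1 7 12)(2 9)(4 6 10 5) = [0, 7, 9, 3, 6, 4, 10, 12, 8, 2, 5, 11, 1]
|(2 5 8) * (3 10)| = 6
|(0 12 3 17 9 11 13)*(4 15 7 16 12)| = 11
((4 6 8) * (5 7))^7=(4 6 8)(5 7)=[0, 1, 2, 3, 6, 7, 8, 5, 4]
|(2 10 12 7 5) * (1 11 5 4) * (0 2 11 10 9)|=|(0 2 9)(1 10 12 7 4)(5 11)|=30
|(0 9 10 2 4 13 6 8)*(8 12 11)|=10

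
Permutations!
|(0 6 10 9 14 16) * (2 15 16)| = |(0 6 10 9 14 2 15 16)| = 8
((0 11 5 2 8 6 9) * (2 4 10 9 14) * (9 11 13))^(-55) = (0 9 13)(2 8 6 14)(4 10 11 5) = [9, 1, 8, 3, 10, 4, 14, 7, 6, 13, 11, 5, 12, 0, 2]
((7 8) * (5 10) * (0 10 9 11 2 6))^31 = (0 9 6 5 2 10 11)(7 8) = [9, 1, 10, 3, 4, 2, 5, 8, 7, 6, 11, 0]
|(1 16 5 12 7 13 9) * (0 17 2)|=21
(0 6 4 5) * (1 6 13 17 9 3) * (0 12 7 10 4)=(0 13 17 9 3 1 6)(4 5 12 7 10)=[13, 6, 2, 1, 5, 12, 0, 10, 8, 3, 4, 11, 7, 17, 14, 15, 16, 9]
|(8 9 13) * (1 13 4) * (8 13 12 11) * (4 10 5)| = 8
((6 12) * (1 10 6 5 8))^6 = (12) = [0, 1, 2, 3, 4, 5, 6, 7, 8, 9, 10, 11, 12]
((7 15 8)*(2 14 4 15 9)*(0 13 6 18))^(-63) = (0 13 6 18) = [13, 1, 2, 3, 4, 5, 18, 7, 8, 9, 10, 11, 12, 6, 14, 15, 16, 17, 0]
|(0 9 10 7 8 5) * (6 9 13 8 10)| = |(0 13 8 5)(6 9)(7 10)| = 4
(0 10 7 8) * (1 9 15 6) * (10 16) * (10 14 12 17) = (0 16 14 12 17 10 7 8)(1 9 15 6) = [16, 9, 2, 3, 4, 5, 1, 8, 0, 15, 7, 11, 17, 13, 12, 6, 14, 10]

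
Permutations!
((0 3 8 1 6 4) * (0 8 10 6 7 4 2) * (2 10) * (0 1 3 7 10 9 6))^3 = (0 8 1 7 3 10 4 2)(6 9) = [8, 7, 0, 10, 2, 5, 9, 3, 1, 6, 4]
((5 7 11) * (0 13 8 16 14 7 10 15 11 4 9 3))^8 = [3, 1, 2, 9, 7, 5, 6, 14, 13, 4, 10, 11, 12, 0, 16, 15, 8] = (0 3 9 4 7 14 16 8 13)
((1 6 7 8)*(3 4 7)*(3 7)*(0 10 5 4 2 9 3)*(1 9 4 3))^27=[3, 7, 10, 0, 5, 4, 8, 9, 1, 6, 2]=(0 3)(1 7 9 6 8)(2 10)(4 5)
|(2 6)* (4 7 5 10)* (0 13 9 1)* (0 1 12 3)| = 20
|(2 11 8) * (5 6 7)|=|(2 11 8)(5 6 7)|=3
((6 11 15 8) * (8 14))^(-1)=(6 8 14 15 11)=[0, 1, 2, 3, 4, 5, 8, 7, 14, 9, 10, 6, 12, 13, 15, 11]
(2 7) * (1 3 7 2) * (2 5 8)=[0, 3, 5, 7, 4, 8, 6, 1, 2]=(1 3 7)(2 5 8)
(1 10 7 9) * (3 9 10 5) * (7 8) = [0, 5, 2, 9, 4, 3, 6, 10, 7, 1, 8] = (1 5 3 9)(7 10 8)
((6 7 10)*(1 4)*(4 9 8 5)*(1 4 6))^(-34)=(1 9 8 5 6 7 10)=[0, 9, 2, 3, 4, 6, 7, 10, 5, 8, 1]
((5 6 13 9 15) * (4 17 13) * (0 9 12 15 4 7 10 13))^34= [4, 1, 2, 3, 0, 15, 5, 6, 8, 17, 7, 11, 13, 10, 14, 12, 16, 9]= (0 4)(5 15 12 13 10 7 6)(9 17)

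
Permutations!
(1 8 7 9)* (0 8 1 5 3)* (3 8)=(0 3)(5 8 7 9)=[3, 1, 2, 0, 4, 8, 6, 9, 7, 5]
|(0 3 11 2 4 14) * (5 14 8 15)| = |(0 3 11 2 4 8 15 5 14)| = 9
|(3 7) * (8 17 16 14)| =|(3 7)(8 17 16 14)| =4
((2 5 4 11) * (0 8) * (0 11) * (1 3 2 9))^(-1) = (0 4 5 2 3 1 9 11 8) = [4, 9, 3, 1, 5, 2, 6, 7, 0, 11, 10, 8]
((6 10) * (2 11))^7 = (2 11)(6 10) = [0, 1, 11, 3, 4, 5, 10, 7, 8, 9, 6, 2]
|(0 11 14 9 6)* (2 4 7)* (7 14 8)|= |(0 11 8 7 2 4 14 9 6)|= 9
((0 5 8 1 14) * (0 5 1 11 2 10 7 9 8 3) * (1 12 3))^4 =(0 12 3)(1 14 5)(2 8 7)(9 10 11) =[12, 14, 8, 0, 4, 1, 6, 2, 7, 10, 11, 9, 3, 13, 5]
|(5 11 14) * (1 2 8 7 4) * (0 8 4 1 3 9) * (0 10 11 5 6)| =|(0 8 7 1 2 4 3 9 10 11 14 6)| =12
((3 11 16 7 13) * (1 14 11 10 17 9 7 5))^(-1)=(1 5 16 11 14)(3 13 7 9 17 10)=[0, 5, 2, 13, 4, 16, 6, 9, 8, 17, 3, 14, 12, 7, 1, 15, 11, 10]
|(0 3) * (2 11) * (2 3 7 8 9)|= 7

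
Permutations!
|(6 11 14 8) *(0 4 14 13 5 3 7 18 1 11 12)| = |(0 4 14 8 6 12)(1 11 13 5 3 7 18)| = 42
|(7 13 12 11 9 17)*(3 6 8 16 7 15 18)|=12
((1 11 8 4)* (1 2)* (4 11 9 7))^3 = [0, 4, 7, 3, 9, 5, 6, 1, 11, 2, 10, 8] = (1 4 9 2 7)(8 11)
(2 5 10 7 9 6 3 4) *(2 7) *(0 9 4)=[9, 1, 5, 0, 7, 10, 3, 4, 8, 6, 2]=(0 9 6 3)(2 5 10)(4 7)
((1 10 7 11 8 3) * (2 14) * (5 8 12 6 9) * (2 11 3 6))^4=(14)=[0, 1, 2, 3, 4, 5, 6, 7, 8, 9, 10, 11, 12, 13, 14]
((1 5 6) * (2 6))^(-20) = (6) = [0, 1, 2, 3, 4, 5, 6]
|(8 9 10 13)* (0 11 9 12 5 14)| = 9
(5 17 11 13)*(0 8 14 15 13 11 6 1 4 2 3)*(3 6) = (0 8 14 15 13 5 17 3)(1 4 2 6) = [8, 4, 6, 0, 2, 17, 1, 7, 14, 9, 10, 11, 12, 5, 15, 13, 16, 3]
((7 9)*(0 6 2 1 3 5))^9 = [1, 0, 5, 6, 4, 2, 3, 9, 8, 7] = (0 1)(2 5)(3 6)(7 9)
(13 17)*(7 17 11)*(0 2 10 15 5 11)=(0 2 10 15 5 11 7 17 13)=[2, 1, 10, 3, 4, 11, 6, 17, 8, 9, 15, 7, 12, 0, 14, 5, 16, 13]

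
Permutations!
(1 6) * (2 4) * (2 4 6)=(1 2 6)=[0, 2, 6, 3, 4, 5, 1]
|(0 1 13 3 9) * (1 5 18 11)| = |(0 5 18 11 1 13 3 9)| = 8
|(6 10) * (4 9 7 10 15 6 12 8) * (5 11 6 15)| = 6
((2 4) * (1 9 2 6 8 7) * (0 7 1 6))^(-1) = (0 4 2 9 1 8 6 7) = [4, 8, 9, 3, 2, 5, 7, 0, 6, 1]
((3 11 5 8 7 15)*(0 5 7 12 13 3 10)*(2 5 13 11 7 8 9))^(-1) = (0 10 15 7 3 13)(2 9 5)(8 11 12) = [10, 1, 9, 13, 4, 2, 6, 3, 11, 5, 15, 12, 8, 0, 14, 7]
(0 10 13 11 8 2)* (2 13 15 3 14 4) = (0 10 15 3 14 4 2)(8 13 11) = [10, 1, 0, 14, 2, 5, 6, 7, 13, 9, 15, 8, 12, 11, 4, 3]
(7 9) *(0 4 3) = [4, 1, 2, 0, 3, 5, 6, 9, 8, 7] = (0 4 3)(7 9)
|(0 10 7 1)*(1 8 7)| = 6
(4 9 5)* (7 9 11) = (4 11 7 9 5) = [0, 1, 2, 3, 11, 4, 6, 9, 8, 5, 10, 7]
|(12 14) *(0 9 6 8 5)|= |(0 9 6 8 5)(12 14)|= 10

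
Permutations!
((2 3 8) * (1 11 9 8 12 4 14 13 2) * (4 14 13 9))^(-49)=(1 11 4 13 2 3 12 14 9 8)=[0, 11, 3, 12, 13, 5, 6, 7, 1, 8, 10, 4, 14, 2, 9]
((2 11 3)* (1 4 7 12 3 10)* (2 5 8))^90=(12)=[0, 1, 2, 3, 4, 5, 6, 7, 8, 9, 10, 11, 12]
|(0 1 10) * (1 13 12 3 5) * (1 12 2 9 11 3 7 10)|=10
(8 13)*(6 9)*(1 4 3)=(1 4 3)(6 9)(8 13)=[0, 4, 2, 1, 3, 5, 9, 7, 13, 6, 10, 11, 12, 8]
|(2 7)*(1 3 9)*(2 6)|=|(1 3 9)(2 7 6)|=3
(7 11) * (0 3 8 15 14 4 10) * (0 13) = (0 3 8 15 14 4 10 13)(7 11) = [3, 1, 2, 8, 10, 5, 6, 11, 15, 9, 13, 7, 12, 0, 4, 14]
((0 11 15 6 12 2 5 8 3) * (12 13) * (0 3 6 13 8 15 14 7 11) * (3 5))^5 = (2 12 13 15 5 3)(6 8)(7 14 11) = [0, 1, 12, 2, 4, 3, 8, 14, 6, 9, 10, 7, 13, 15, 11, 5]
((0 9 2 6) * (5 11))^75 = [6, 1, 9, 3, 4, 11, 2, 7, 8, 0, 10, 5] = (0 6 2 9)(5 11)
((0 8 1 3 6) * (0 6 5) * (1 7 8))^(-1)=(0 5 3 1)(7 8)=[5, 0, 2, 1, 4, 3, 6, 8, 7]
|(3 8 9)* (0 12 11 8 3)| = 5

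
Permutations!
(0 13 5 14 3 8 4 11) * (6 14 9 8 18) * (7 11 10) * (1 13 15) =(0 15 1 13 5 9 8 4 10 7 11)(3 18 6 14) =[15, 13, 2, 18, 10, 9, 14, 11, 4, 8, 7, 0, 12, 5, 3, 1, 16, 17, 6]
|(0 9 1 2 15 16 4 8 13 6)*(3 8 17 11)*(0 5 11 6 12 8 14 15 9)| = 9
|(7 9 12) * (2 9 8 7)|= 6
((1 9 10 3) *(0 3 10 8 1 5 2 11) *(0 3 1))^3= [8, 0, 5, 11, 4, 3, 6, 7, 9, 1, 10, 2]= (0 8 9 1)(2 5 3 11)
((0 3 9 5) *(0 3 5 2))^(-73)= [3, 1, 5, 2, 4, 9, 6, 7, 8, 0]= (0 3 2 5 9)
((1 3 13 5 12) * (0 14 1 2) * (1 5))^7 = (0 5 2 14 12)(1 3 13) = [5, 3, 14, 13, 4, 2, 6, 7, 8, 9, 10, 11, 0, 1, 12]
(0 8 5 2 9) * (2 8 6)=(0 6 2 9)(5 8)=[6, 1, 9, 3, 4, 8, 2, 7, 5, 0]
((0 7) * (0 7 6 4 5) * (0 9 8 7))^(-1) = (0 7 8 9 5 4 6) = [7, 1, 2, 3, 6, 4, 0, 8, 9, 5]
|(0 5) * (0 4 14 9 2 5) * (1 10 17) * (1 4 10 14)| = |(1 14 9 2 5 10 17 4)| = 8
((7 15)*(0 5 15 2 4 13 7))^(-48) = [0, 1, 2, 3, 4, 5, 6, 7, 8, 9, 10, 11, 12, 13, 14, 15] = (15)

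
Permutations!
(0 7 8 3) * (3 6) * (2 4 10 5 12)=(0 7 8 6 3)(2 4 10 5 12)=[7, 1, 4, 0, 10, 12, 3, 8, 6, 9, 5, 11, 2]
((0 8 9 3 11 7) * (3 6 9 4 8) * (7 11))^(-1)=(11)(0 7 3)(4 8)(6 9)=[7, 1, 2, 0, 8, 5, 9, 3, 4, 6, 10, 11]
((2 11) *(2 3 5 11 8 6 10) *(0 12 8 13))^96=(0 2 6 12 13 10 8)=[2, 1, 6, 3, 4, 5, 12, 7, 0, 9, 8, 11, 13, 10]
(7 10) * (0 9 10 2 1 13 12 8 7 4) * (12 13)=(13)(0 9 10 4)(1 12 8 7 2)=[9, 12, 1, 3, 0, 5, 6, 2, 7, 10, 4, 11, 8, 13]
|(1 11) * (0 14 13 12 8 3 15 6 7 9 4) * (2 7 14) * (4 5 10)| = 14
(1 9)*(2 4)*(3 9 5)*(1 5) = (2 4)(3 9 5) = [0, 1, 4, 9, 2, 3, 6, 7, 8, 5]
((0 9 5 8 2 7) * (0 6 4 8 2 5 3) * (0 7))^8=(0 2 5 8 4 6 7 3 9)=[2, 1, 5, 9, 6, 8, 7, 3, 4, 0]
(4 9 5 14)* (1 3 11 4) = (1 3 11 4 9 5 14) = [0, 3, 2, 11, 9, 14, 6, 7, 8, 5, 10, 4, 12, 13, 1]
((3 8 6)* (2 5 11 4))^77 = (2 5 11 4)(3 6 8) = [0, 1, 5, 6, 2, 11, 8, 7, 3, 9, 10, 4]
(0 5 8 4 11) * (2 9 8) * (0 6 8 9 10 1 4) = (0 5 2 10 1 4 11 6 8) = [5, 4, 10, 3, 11, 2, 8, 7, 0, 9, 1, 6]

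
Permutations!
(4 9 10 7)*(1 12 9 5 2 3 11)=[0, 12, 3, 11, 5, 2, 6, 4, 8, 10, 7, 1, 9]=(1 12 9 10 7 4 5 2 3 11)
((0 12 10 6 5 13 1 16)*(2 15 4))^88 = (16)(2 15 4) = [0, 1, 15, 3, 2, 5, 6, 7, 8, 9, 10, 11, 12, 13, 14, 4, 16]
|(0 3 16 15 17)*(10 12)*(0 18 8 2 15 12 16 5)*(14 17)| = 6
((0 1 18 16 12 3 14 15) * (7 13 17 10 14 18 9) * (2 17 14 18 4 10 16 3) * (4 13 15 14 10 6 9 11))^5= [9, 7, 17, 13, 0, 5, 1, 4, 8, 11, 18, 15, 2, 10, 14, 6, 12, 16, 3]= (0 9 11 15 6 1 7 4)(2 17 16 12)(3 13 10 18)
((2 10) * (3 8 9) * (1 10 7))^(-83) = (1 10 2 7)(3 8 9) = [0, 10, 7, 8, 4, 5, 6, 1, 9, 3, 2]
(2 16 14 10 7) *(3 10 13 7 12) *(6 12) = [0, 1, 16, 10, 4, 5, 12, 2, 8, 9, 6, 11, 3, 7, 13, 15, 14] = (2 16 14 13 7)(3 10 6 12)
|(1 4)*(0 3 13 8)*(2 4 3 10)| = |(0 10 2 4 1 3 13 8)| = 8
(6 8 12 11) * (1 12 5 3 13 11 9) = [0, 12, 2, 13, 4, 3, 8, 7, 5, 1, 10, 6, 9, 11] = (1 12 9)(3 13 11 6 8 5)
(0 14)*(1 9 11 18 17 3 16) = [14, 9, 2, 16, 4, 5, 6, 7, 8, 11, 10, 18, 12, 13, 0, 15, 1, 3, 17] = (0 14)(1 9 11 18 17 3 16)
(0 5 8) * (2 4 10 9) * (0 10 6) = [5, 1, 4, 3, 6, 8, 0, 7, 10, 2, 9] = (0 5 8 10 9 2 4 6)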